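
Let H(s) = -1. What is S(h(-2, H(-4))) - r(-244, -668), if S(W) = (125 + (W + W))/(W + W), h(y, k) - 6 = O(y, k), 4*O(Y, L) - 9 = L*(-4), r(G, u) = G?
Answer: 9315/37 ≈ 251.76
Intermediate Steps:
O(Y, L) = 9/4 - L (O(Y, L) = 9/4 + (L*(-4))/4 = 9/4 + (-4*L)/4 = 9/4 - L)
h(y, k) = 33/4 - k (h(y, k) = 6 + (9/4 - k) = 33/4 - k)
S(W) = (125 + 2*W)/(2*W) (S(W) = (125 + 2*W)/((2*W)) = (125 + 2*W)*(1/(2*W)) = (125 + 2*W)/(2*W))
S(h(-2, H(-4))) - r(-244, -668) = (125/2 + (33/4 - 1*(-1)))/(33/4 - 1*(-1)) - 1*(-244) = (125/2 + (33/4 + 1))/(33/4 + 1) + 244 = (125/2 + 37/4)/(37/4) + 244 = (4/37)*(287/4) + 244 = 287/37 + 244 = 9315/37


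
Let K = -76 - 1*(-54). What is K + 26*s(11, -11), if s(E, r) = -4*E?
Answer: -1166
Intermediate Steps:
K = -22 (K = -76 + 54 = -22)
K + 26*s(11, -11) = -22 + 26*(-4*11) = -22 + 26*(-44) = -22 - 1144 = -1166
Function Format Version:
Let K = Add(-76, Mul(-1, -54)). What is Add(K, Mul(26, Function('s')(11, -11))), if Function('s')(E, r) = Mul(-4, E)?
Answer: -1166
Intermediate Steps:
K = -22 (K = Add(-76, 54) = -22)
Add(K, Mul(26, Function('s')(11, -11))) = Add(-22, Mul(26, Mul(-4, 11))) = Add(-22, Mul(26, -44)) = Add(-22, -1144) = -1166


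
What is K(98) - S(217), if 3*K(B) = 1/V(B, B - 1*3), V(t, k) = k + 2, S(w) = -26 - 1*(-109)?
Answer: -24152/291 ≈ -82.997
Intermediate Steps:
S(w) = 83 (S(w) = -26 + 109 = 83)
V(t, k) = 2 + k
K(B) = 1/(3*(-1 + B)) (K(B) = 1/(3*(2 + (B - 1*3))) = 1/(3*(2 + (B - 3))) = 1/(3*(2 + (-3 + B))) = 1/(3*(-1 + B)))
K(98) - S(217) = 1/(3*(-1 + 98)) - 1*83 = (1/3)/97 - 83 = (1/3)*(1/97) - 83 = 1/291 - 83 = -24152/291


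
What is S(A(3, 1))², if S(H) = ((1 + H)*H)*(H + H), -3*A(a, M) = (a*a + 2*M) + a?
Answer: 18593344/729 ≈ 25505.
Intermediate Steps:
A(a, M) = -2*M/3 - a/3 - a²/3 (A(a, M) = -((a*a + 2*M) + a)/3 = -((a² + 2*M) + a)/3 = -(a + a² + 2*M)/3 = -2*M/3 - a/3 - a²/3)
S(H) = 2*H²*(1 + H) (S(H) = (H*(1 + H))*(2*H) = 2*H²*(1 + H))
S(A(3, 1))² = (2*(-⅔*1 - ⅓*3 - ⅓*3²)²*(1 + (-⅔*1 - ⅓*3 - ⅓*3²)))² = (2*(-⅔ - 1 - ⅓*9)²*(1 + (-⅔ - 1 - ⅓*9)))² = (2*(-⅔ - 1 - 3)²*(1 + (-⅔ - 1 - 3)))² = (2*(-14/3)²*(1 - 14/3))² = (2*(196/9)*(-11/3))² = (-4312/27)² = 18593344/729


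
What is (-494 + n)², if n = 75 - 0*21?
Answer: 175561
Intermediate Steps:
n = 75 (n = 75 - 1*0 = 75 + 0 = 75)
(-494 + n)² = (-494 + 75)² = (-419)² = 175561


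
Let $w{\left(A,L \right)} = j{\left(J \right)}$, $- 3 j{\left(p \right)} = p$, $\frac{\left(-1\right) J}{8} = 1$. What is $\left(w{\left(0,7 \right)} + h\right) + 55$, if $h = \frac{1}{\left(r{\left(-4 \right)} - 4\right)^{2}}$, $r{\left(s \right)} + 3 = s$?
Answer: $\frac{20936}{363} \approx 57.675$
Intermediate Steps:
$J = -8$ ($J = \left(-8\right) 1 = -8$)
$j{\left(p \right)} = - \frac{p}{3}$
$w{\left(A,L \right)} = \frac{8}{3}$ ($w{\left(A,L \right)} = \left(- \frac{1}{3}\right) \left(-8\right) = \frac{8}{3}$)
$r{\left(s \right)} = -3 + s$
$h = \frac{1}{121}$ ($h = \frac{1}{\left(\left(-3 - 4\right) - 4\right)^{2}} = \frac{1}{\left(-7 - 4\right)^{2}} = \frac{1}{\left(-11\right)^{2}} = \frac{1}{121} \approx 0.0082645$)
$\left(w{\left(0,7 \right)} + h\right) + 55 = \left(\frac{8}{3} + \frac{1}{121}\right) + 55 = \frac{971}{363} + 55 = \frac{20936}{363}$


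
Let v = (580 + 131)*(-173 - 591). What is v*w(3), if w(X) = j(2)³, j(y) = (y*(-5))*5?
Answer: 67900500000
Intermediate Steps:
j(y) = -25*y (j(y) = -5*y*5 = -25*y)
v = -543204 (v = 711*(-764) = -543204)
w(X) = -125000 (w(X) = (-25*2)³ = (-50)³ = -125000)
v*w(3) = -543204*(-125000) = 67900500000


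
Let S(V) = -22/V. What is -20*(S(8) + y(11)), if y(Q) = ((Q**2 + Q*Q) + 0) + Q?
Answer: -5005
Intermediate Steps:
y(Q) = Q + 2*Q**2 (y(Q) = ((Q**2 + Q**2) + 0) + Q = (2*Q**2 + 0) + Q = 2*Q**2 + Q = Q + 2*Q**2)
-20*(S(8) + y(11)) = -20*(-22/8 + 11*(1 + 2*11)) = -20*(-22*1/8 + 11*(1 + 22)) = -20*(-11/4 + 11*23) = -20*(-11/4 + 253) = -20*1001/4 = -5005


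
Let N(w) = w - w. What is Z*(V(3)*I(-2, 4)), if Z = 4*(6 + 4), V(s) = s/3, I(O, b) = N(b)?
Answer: 0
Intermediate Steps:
N(w) = 0
I(O, b) = 0
V(s) = s/3 (V(s) = s*(⅓) = s/3)
Z = 40 (Z = 4*10 = 40)
Z*(V(3)*I(-2, 4)) = 40*(((⅓)*3)*0) = 40*(1*0) = 40*0 = 0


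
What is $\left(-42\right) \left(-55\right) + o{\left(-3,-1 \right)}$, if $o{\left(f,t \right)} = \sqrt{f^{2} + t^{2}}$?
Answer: $2310 + \sqrt{10} \approx 2313.2$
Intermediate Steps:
$\left(-42\right) \left(-55\right) + o{\left(-3,-1 \right)} = \left(-42\right) \left(-55\right) + \sqrt{\left(-3\right)^{2} + \left(-1\right)^{2}} = 2310 + \sqrt{9 + 1} = 2310 + \sqrt{10}$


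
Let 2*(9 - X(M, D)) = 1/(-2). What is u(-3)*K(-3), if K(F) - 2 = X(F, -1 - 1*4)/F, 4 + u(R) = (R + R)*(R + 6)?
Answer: 143/6 ≈ 23.833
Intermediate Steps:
X(M, D) = 37/4 (X(M, D) = 9 - 1/2/(-2) = 9 - 1/2*(-1/2) = 9 + 1/4 = 37/4)
u(R) = -4 + 2*R*(6 + R) (u(R) = -4 + (R + R)*(R + 6) = -4 + (2*R)*(6 + R) = -4 + 2*R*(6 + R))
K(F) = 2 + 37/(4*F)
u(-3)*K(-3) = (-4 + 2*(-3)**2 + 12*(-3))*(2 + (37/4)/(-3)) = (-4 + 2*9 - 36)*(2 + (37/4)*(-1/3)) = (-4 + 18 - 36)*(2 - 37/12) = -22*(-13/12) = 143/6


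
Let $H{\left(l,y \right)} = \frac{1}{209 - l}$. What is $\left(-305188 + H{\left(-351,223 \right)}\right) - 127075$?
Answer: $- \frac{242067279}{560} \approx -4.3226 \cdot 10^{5}$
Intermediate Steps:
$\left(-305188 + H{\left(-351,223 \right)}\right) - 127075 = \left(-305188 - \frac{1}{-209 - 351}\right) - 127075 = \left(-305188 - \frac{1}{-560}\right) - 127075 = \left(-305188 - - \frac{1}{560}\right) - 127075 = \left(-305188 + \frac{1}{560}\right) - 127075 = - \frac{170905279}{560} - 127075 = - \frac{242067279}{560}$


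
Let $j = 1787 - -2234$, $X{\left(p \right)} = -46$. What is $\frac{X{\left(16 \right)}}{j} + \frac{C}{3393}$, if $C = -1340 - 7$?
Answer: $- \frac{1857455}{4547751} \approx -0.40843$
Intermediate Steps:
$j = 4021$ ($j = 1787 + 2234 = 4021$)
$C = -1347$ ($C = -1340 - 7 = -1347$)
$\frac{X{\left(16 \right)}}{j} + \frac{C}{3393} = - \frac{46}{4021} - \frac{1347}{3393} = \left(-46\right) \frac{1}{4021} - \frac{449}{1131} = - \frac{46}{4021} - \frac{449}{1131} = - \frac{1857455}{4547751}$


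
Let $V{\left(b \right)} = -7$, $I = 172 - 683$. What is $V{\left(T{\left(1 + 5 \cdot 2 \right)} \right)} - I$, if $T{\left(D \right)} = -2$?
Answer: $504$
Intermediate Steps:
$I = -511$
$V{\left(T{\left(1 + 5 \cdot 2 \right)} \right)} - I = -7 - -511 = -7 + 511 = 504$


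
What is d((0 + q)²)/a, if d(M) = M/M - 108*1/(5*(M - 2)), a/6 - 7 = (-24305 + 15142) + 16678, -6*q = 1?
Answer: 4243/16021860 ≈ 0.00026483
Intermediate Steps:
q = -⅙ (q = -⅙*1 = -⅙ ≈ -0.16667)
a = 45132 (a = 42 + 6*((-24305 + 15142) + 16678) = 42 + 6*(-9163 + 16678) = 42 + 6*7515 = 42 + 45090 = 45132)
d(M) = 1 - 108/(-10 + 5*M) (d(M) = 1 - 108*1/(5*(-2 + M)) = 1 - 108/(-10 + 5*M))
d((0 + q)²)/a = ((-118/5 + (0 - ⅙)²)/(-2 + (0 - ⅙)²))/45132 = ((-118/5 + (-⅙)²)/(-2 + (-⅙)²))*(1/45132) = ((-118/5 + 1/36)/(-2 + 1/36))*(1/45132) = (-4243/180/(-71/36))*(1/45132) = -36/71*(-4243/180)*(1/45132) = (4243/355)*(1/45132) = 4243/16021860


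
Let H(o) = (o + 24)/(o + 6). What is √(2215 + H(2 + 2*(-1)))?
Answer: √2219 ≈ 47.106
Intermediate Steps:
H(o) = (24 + o)/(6 + o)
√(2215 + H(2 + 2*(-1))) = √(2215 + (24 + (2 + 2*(-1)))/(6 + (2 + 2*(-1)))) = √(2215 + (24 + (2 - 2))/(6 + (2 - 2))) = √(2215 + (24 + 0)/(6 + 0)) = √(2215 + 24/6) = √(2215 + (⅙)*24) = √(2215 + 4) = √2219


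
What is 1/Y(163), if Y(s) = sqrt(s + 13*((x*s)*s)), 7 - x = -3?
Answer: sqrt(3454133)/3454133 ≈ 0.00053806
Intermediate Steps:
x = 10 (x = 7 - 1*(-3) = 7 + 3 = 10)
Y(s) = sqrt(s + 130*s**2) (Y(s) = sqrt(s + 13*((10*s)*s)) = sqrt(s + 13*(10*s**2)) = sqrt(s + 130*s**2))
1/Y(163) = 1/(sqrt(163*(1 + 130*163))) = 1/(sqrt(163*(1 + 21190))) = 1/(sqrt(163*21191)) = 1/(sqrt(3454133)) = sqrt(3454133)/3454133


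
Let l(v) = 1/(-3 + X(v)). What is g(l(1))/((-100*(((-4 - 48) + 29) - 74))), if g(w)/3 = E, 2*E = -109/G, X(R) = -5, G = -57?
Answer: 109/368600 ≈ 0.00029571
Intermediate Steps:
l(v) = -⅛ (l(v) = 1/(-3 - 5) = 1/(-8) = -⅛)
E = 109/114 (E = (-109/(-57))/2 = (-109*(-1/57))/2 = (½)*(109/57) = 109/114 ≈ 0.95614)
g(w) = 109/38 (g(w) = 3*(109/114) = 109/38)
g(l(1))/((-100*(((-4 - 48) + 29) - 74))) = 109/(38*((-100*(((-4 - 48) + 29) - 74)))) = 109/(38*((-100*((-52 + 29) - 74)))) = 109/(38*((-100*(-23 - 74)))) = 109/(38*((-100*(-97)))) = (109/38)/9700 = (109/38)*(1/9700) = 109/368600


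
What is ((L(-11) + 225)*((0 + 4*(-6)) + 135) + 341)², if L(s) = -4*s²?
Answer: 807014464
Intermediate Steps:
((L(-11) + 225)*((0 + 4*(-6)) + 135) + 341)² = ((-4*(-11)² + 225)*((0 + 4*(-6)) + 135) + 341)² = ((-4*121 + 225)*((0 - 24) + 135) + 341)² = ((-484 + 225)*(-24 + 135) + 341)² = (-259*111 + 341)² = (-28749 + 341)² = (-28408)² = 807014464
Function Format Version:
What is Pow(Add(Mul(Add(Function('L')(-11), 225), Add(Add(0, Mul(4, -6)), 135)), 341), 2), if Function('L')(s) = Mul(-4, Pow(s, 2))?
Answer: 807014464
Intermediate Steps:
Pow(Add(Mul(Add(Function('L')(-11), 225), Add(Add(0, Mul(4, -6)), 135)), 341), 2) = Pow(Add(Mul(Add(Mul(-4, Pow(-11, 2)), 225), Add(Add(0, Mul(4, -6)), 135)), 341), 2) = Pow(Add(Mul(Add(Mul(-4, 121), 225), Add(Add(0, -24), 135)), 341), 2) = Pow(Add(Mul(Add(-484, 225), Add(-24, 135)), 341), 2) = Pow(Add(Mul(-259, 111), 341), 2) = Pow(Add(-28749, 341), 2) = Pow(-28408, 2) = 807014464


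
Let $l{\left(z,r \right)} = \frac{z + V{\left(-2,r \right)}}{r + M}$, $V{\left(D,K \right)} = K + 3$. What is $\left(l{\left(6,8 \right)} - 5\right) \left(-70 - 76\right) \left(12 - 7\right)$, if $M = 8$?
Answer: $\frac{22995}{8} \approx 2874.4$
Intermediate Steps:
$V{\left(D,K \right)} = 3 + K$
$l{\left(z,r \right)} = \frac{3 + r + z}{8 + r}$ ($l{\left(z,r \right)} = \frac{z + \left(3 + r\right)}{r + 8} = \frac{3 + r + z}{8 + r}$)
$\left(l{\left(6,8 \right)} - 5\right) \left(-70 - 76\right) \left(12 - 7\right) = \left(\frac{3 + 8 + 6}{8 + 8} - 5\right) \left(-70 - 76\right) \left(12 - 7\right) = \left(\frac{1}{16} \cdot 17 - 5\right) \left(\left(-146\right) 5\right) = \left(\frac{1}{16} \cdot 17 - 5\right) \left(-730\right) = \left(\frac{17}{16} - 5\right) \left(-730\right) = \left(- \frac{63}{16}\right) \left(-730\right) = \frac{22995}{8}$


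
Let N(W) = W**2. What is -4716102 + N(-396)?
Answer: -4559286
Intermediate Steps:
-4716102 + N(-396) = -4716102 + (-396)**2 = -4716102 + 156816 = -4559286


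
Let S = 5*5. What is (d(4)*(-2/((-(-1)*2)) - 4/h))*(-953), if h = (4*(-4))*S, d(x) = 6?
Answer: 283041/50 ≈ 5660.8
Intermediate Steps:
S = 25
h = -400 (h = (4*(-4))*25 = -16*25 = -400)
(d(4)*(-2/((-(-1)*2)) - 4/h))*(-953) = (6*(-2/((-(-1)*2)) - 4/(-400)))*(-953) = (6*(-2/((-1*(-2))) - 4*(-1/400)))*(-953) = (6*(-2/2 + 1/100))*(-953) = (6*(-2*½ + 1/100))*(-953) = (6*(-1 + 1/100))*(-953) = (6*(-99/100))*(-953) = -297/50*(-953) = 283041/50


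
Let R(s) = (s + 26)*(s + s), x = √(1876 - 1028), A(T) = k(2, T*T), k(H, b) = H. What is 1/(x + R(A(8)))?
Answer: 7/731 - √53/2924 ≈ 0.0070861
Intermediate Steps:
A(T) = 2
x = 4*√53 (x = √848 = 4*√53 ≈ 29.120)
R(s) = 2*s*(26 + s) (R(s) = (26 + s)*(2*s) = 2*s*(26 + s))
1/(x + R(A(8))) = 1/(4*√53 + 2*2*(26 + 2)) = 1/(4*√53 + 2*2*28) = 1/(4*√53 + 112) = 1/(112 + 4*√53)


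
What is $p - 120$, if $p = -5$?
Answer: $-125$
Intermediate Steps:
$p - 120 = -5 - 120 = -125$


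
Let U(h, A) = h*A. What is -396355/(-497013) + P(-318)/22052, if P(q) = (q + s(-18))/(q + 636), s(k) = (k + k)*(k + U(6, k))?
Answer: 12529504987/15699646644 ≈ 0.79808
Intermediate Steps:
U(h, A) = A*h
s(k) = 14*k² (s(k) = (k + k)*(k + k*6) = (2*k)*(k + 6*k) = (2*k)*(7*k) = 14*k²)
P(q) = (4536 + q)/(636 + q) (P(q) = (q + 14*(-18)²)/(q + 636) = (q + 14*324)/(636 + q) = (q + 4536)/(636 + q) = (4536 + q)/(636 + q))
-396355/(-497013) + P(-318)/22052 = -396355/(-497013) + ((4536 - 318)/(636 - 318))/22052 = -396355*(-1/497013) + (4218/318)*(1/22052) = 396355/497013 + ((1/318)*4218)*(1/22052) = 396355/497013 + (703/53)*(1/22052) = 396355/497013 + 19/31588 = 12529504987/15699646644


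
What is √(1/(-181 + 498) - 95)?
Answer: 3*I*√1060682/317 ≈ 9.7466*I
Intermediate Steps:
√(1/(-181 + 498) - 95) = √(1/317 - 95) = √(-30114/317) = 3*I*√1060682/317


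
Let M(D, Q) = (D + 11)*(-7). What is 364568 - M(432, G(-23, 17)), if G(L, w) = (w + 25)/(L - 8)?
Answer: 367669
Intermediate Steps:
G(L, w) = (25 + w)/(-8 + L)
M(D, Q) = -77 - 7*D (M(D, Q) = (11 + D)*(-7) = -77 - 7*D)
364568 - M(432, G(-23, 17)) = 364568 - (-77 - 7*432) = 364568 - (-77 - 3024) = 364568 - 1*(-3101) = 364568 + 3101 = 367669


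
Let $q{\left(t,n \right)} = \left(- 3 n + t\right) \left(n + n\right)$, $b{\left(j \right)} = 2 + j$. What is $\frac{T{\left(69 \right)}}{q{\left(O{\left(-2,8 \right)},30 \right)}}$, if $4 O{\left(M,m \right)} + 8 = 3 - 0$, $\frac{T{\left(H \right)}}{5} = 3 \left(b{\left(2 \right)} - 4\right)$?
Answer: $0$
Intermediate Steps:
$T{\left(H \right)} = 0$ ($T{\left(H \right)} = 5 \cdot 3 \left(\left(2 + 2\right) - 4\right) = 5 \cdot 3 \left(4 - 4\right) = 5 \cdot 3 \cdot 0 = 5 \cdot 0 = 0$)
$O{\left(M,m \right)} = - \frac{5}{4}$ ($O{\left(M,m \right)} = -2 + \frac{3 - 0}{4} = -2 + \frac{3 + 0}{4} = -2 + \frac{1}{4} \cdot 3 = -2 + \frac{3}{4} = - \frac{5}{4}$)
$q{\left(t,n \right)} = 2 n \left(t - 3 n\right)$ ($q{\left(t,n \right)} = \left(t - 3 n\right) 2 n = 2 n \left(t - 3 n\right)$)
$\frac{T{\left(69 \right)}}{q{\left(O{\left(-2,8 \right)},30 \right)}} = \frac{0}{2 \cdot 30 \left(- \frac{5}{4} - 90\right)} = \frac{0}{2 \cdot 30 \left(- \frac{365}{4}\right)} = \frac{0}{-5475} = 0 \left(- \frac{1}{5475}\right) = 0$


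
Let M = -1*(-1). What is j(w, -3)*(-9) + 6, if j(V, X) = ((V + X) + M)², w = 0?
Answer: -30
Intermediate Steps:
M = 1
j(V, X) = (1 + V + X)² (j(V, X) = ((V + X) + 1)² = (1 + V + X)²)
j(w, -3)*(-9) + 6 = (1 + 0 - 3)²*(-9) + 6 = (-2)²*(-9) + 6 = 4*(-9) + 6 = -36 + 6 = -30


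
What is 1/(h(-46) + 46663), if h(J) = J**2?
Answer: 1/48779 ≈ 2.0501e-5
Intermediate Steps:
1/(h(-46) + 46663) = 1/((-46)**2 + 46663) = 1/(2116 + 46663) = 1/48779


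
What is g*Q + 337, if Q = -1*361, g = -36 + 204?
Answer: -60311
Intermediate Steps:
g = 168
Q = -361
g*Q + 337 = 168*(-361) + 337 = -60648 + 337 = -60311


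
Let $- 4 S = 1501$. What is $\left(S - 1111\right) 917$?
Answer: $- \frac{5451565}{4} \approx -1.3629 \cdot 10^{6}$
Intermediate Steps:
$S = - \frac{1501}{4}$ ($S = \left(- \frac{1}{4}\right) 1501 = - \frac{1501}{4} \approx -375.25$)
$\left(S - 1111\right) 917 = \left(- \frac{1501}{4} - 1111\right) 917 = \left(- \frac{5945}{4}\right) 917 = - \frac{5451565}{4}$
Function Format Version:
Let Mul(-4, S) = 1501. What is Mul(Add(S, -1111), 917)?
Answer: Rational(-5451565, 4) ≈ -1.3629e+6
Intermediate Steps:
S = Rational(-1501, 4) (S = Mul(Rational(-1, 4), 1501) = Rational(-1501, 4) ≈ -375.25)
Mul(Add(S, -1111), 917) = Mul(Add(Rational(-1501, 4), -1111), 917) = Mul(Rational(-5945, 4), 917) = Rational(-5451565, 4)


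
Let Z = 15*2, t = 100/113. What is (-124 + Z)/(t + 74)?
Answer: -5311/4231 ≈ -1.2553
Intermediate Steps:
t = 100/113 (t = 100*(1/113) = 100/113 ≈ 0.88496)
Z = 30
(-124 + Z)/(t + 74) = (-124 + 30)/(100/113 + 74) = -94/8462/113 = -94*113/8462 = -5311/4231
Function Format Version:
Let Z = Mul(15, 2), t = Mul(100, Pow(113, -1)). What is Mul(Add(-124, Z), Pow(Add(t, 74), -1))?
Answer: Rational(-5311, 4231) ≈ -1.2553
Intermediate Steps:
t = Rational(100, 113) (t = Mul(100, Rational(1, 113)) = Rational(100, 113) ≈ 0.88496)
Z = 30
Mul(Add(-124, Z), Pow(Add(t, 74), -1)) = Mul(Add(-124, 30), Pow(Add(Rational(100, 113), 74), -1)) = Mul(-94, Pow(Rational(8462, 113), -1)) = Mul(-94, Rational(113, 8462)) = Rational(-5311, 4231)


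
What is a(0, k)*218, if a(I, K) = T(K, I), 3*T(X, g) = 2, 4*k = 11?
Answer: 436/3 ≈ 145.33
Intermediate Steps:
k = 11/4 (k = (¼)*11 = 11/4 ≈ 2.7500)
T(X, g) = ⅔ (T(X, g) = (⅓)*2 = ⅔)
a(I, K) = ⅔
a(0, k)*218 = (⅔)*218 = 436/3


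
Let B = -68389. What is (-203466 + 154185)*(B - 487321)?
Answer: 27385944510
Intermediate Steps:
(-203466 + 154185)*(B - 487321) = (-203466 + 154185)*(-68389 - 487321) = -49281*(-555710) = 27385944510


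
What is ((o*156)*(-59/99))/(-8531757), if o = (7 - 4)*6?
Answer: 472/2406393 ≈ 0.00019614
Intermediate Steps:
o = 18 (o = 3*6 = 18)
((o*156)*(-59/99))/(-8531757) = ((18*156)*(-59/99))/(-8531757) = (2808*(-59*1/99))*(-1/8531757) = (2808*(-59/99))*(-1/8531757) = -18408/11*(-1/8531757) = 472/2406393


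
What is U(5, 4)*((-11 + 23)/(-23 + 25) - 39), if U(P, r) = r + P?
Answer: -297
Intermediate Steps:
U(P, r) = P + r
U(5, 4)*((-11 + 23)/(-23 + 25) - 39) = (5 + 4)*((-11 + 23)/(-23 + 25) - 39) = 9*(12/2 - 39) = 9*(12*(½) - 39) = 9*(6 - 39) = 9*(-33) = -297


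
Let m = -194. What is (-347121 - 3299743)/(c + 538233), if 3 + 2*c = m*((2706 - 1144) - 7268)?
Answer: -7293728/2183427 ≈ -3.3405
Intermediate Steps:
c = 1106961/2 (c = -3/2 + (-194*((2706 - 1144) - 7268))/2 = -3/2 + (-194*(1562 - 7268))/2 = -3/2 + (-194*(-5706))/2 = -3/2 + (½)*1106964 = -3/2 + 553482 = 1106961/2 ≈ 5.5348e+5)
(-347121 - 3299743)/(c + 538233) = (-347121 - 3299743)/(1106961/2 + 538233) = -3646864/2183427/2 = -3646864*2/2183427 = -7293728/2183427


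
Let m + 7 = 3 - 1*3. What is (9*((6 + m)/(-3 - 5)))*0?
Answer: 0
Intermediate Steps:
m = -7 (m = -7 + (3 - 1*3) = -7 + (3 - 3) = -7 + 0 = -7)
(9*((6 + m)/(-3 - 5)))*0 = (9*((6 - 7)/(-3 - 5)))*0 = (9*(-1/(-8)))*0 = (9*(-1*(-⅛)))*0 = (9*(⅛))*0 = (9/8)*0 = 0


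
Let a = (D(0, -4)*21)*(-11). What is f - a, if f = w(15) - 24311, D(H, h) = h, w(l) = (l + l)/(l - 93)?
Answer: -328060/13 ≈ -25235.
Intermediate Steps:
w(l) = 2*l/(-93 + l) (w(l) = (2*l)/(-93 + l) = 2*l/(-93 + l))
f = -316048/13 (f = 2*15/(-93 + 15) - 24311 = 2*15/(-78) - 24311 = 2*15*(-1/78) - 24311 = -5/13 - 24311 = -316048/13 ≈ -24311.)
a = 924 (a = -4*21*(-11) = -84*(-11) = 924)
f - a = -316048/13 - 1*924 = -316048/13 - 924 = -328060/13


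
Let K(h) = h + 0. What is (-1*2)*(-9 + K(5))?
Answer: 8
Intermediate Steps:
K(h) = h
(-1*2)*(-9 + K(5)) = (-1*2)*(-9 + 5) = -2*(-4) = 8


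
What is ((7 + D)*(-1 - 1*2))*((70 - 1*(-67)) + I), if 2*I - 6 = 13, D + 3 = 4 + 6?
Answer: -6153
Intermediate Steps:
D = 7 (D = -3 + (4 + 6) = -3 + 10 = 7)
I = 19/2 (I = 3 + (½)*13 = 3 + 13/2 = 19/2 ≈ 9.5000)
((7 + D)*(-1 - 1*2))*((70 - 1*(-67)) + I) = ((7 + 7)*(-1 - 1*2))*((70 - 1*(-67)) + 19/2) = (14*(-1 - 2))*((70 + 67) + 19/2) = (14*(-3))*(137 + 19/2) = -42*293/2 = -6153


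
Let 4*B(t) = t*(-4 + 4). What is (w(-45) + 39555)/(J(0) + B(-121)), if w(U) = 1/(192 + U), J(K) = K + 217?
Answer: 5814586/31899 ≈ 182.28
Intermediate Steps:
B(t) = 0 (B(t) = (t*(-4 + 4))/4 = (t*0)/4 = (¼)*0 = 0)
J(K) = 217 + K
(w(-45) + 39555)/(J(0) + B(-121)) = (1/(192 - 45) + 39555)/((217 + 0) + 0) = (1/147 + 39555)/(217 + 0) = (1/147 + 39555)/217 = (5814586/147)*(1/217) = 5814586/31899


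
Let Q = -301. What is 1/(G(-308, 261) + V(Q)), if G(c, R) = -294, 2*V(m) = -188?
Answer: -1/388 ≈ -0.0025773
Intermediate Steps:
V(m) = -94 (V(m) = (½)*(-188) = -94)
1/(G(-308, 261) + V(Q)) = 1/(-294 - 94) = 1/(-388) = -1/388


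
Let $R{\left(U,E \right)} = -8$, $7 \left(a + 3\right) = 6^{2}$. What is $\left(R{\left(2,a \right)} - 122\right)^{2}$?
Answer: $16900$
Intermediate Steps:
$a = \frac{15}{7}$ ($a = -3 + \frac{6^{2}}{7} = -3 + \frac{1}{7} \cdot 36 = -3 + \frac{36}{7} = \frac{15}{7} \approx 2.1429$)
$\left(R{\left(2,a \right)} - 122\right)^{2} = \left(-8 - 122\right)^{2} = \left(-130\right)^{2} = 16900$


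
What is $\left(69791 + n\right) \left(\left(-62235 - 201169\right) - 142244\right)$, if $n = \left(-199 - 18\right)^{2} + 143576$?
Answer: $-105653455488$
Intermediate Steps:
$n = 190665$ ($n = \left(-217\right)^{2} + 143576 = 47089 + 143576 = 190665$)
$\left(69791 + n\right) \left(\left(-62235 - 201169\right) - 142244\right) = \left(69791 + 190665\right) \left(\left(-62235 - 201169\right) - 142244\right) = 260456 \left(-263404 - 142244\right) = 260456 \left(-405648\right) = -105653455488$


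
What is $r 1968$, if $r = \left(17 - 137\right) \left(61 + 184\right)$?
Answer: $-57859200$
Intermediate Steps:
$r = -29400$ ($r = \left(17 - 137\right) 245 = \left(-120\right) 245 = -29400$)
$r 1968 = \left(-29400\right) 1968 = -57859200$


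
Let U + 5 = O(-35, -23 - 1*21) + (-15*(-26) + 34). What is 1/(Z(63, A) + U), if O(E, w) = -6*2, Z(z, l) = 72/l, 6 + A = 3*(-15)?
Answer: 17/6895 ≈ 0.0024656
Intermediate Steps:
A = -51 (A = -6 + 3*(-15) = -6 - 45 = -51)
O(E, w) = -12
U = 407 (U = -5 + (-12 + (-15*(-26) + 34)) = -5 + (-12 + (390 + 34)) = -5 + (-12 + 424) = -5 + 412 = 407)
1/(Z(63, A) + U) = 1/(72/(-51) + 407) = 1/(72*(-1/51) + 407) = 1/(-24/17 + 407) = 1/(6895/17) = 17/6895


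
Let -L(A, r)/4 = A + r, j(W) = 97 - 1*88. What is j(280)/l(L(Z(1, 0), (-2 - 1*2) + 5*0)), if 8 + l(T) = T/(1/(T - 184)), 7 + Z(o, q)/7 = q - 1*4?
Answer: 9/45352 ≈ 0.00019845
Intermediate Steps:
j(W) = 9 (j(W) = 97 - 88 = 9)
Z(o, q) = -77 + 7*q (Z(o, q) = -49 + 7*(q - 1*4) = -49 + 7*(q - 4) = -49 + 7*(-4 + q) = -49 + (-28 + 7*q) = -77 + 7*q)
L(A, r) = -4*A - 4*r (L(A, r) = -4*(A + r) = -4*A - 4*r)
l(T) = -8 + T*(-184 + T) (l(T) = -8 + T/(1/(T - 184)) = -8 + T/(1/(-184 + T)) = -8 + T*(-184 + T))
j(280)/l(L(Z(1, 0), (-2 - 1*2) + 5*0)) = 9/(-8 + (-4*(-77 + 7*0) - 4*((-2 - 1*2) + 5*0))² - 184*(-4*(-77 + 7*0) - 4*((-2 - 1*2) + 5*0))) = 9/(-8 + (-4*(-77 + 0) - 4*((-2 - 2) + 0))² - 184*(-4*(-77 + 0) - 4*((-2 - 2) + 0))) = 9/(-8 + (-4*(-77) - 4*(-4 + 0))² - 184*(-4*(-77) - 4*(-4 + 0))) = 9/(-8 + (308 - 4*(-4))² - 184*(308 - 4*(-4))) = 9/(-8 + (308 + 16)² - 184*(308 + 16)) = 9/(-8 + 324² - 184*324) = 9/(-8 + 104976 - 59616) = 9/45352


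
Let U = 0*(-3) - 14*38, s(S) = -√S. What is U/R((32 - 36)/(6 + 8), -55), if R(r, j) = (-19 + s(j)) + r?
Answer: 25137/1046 - 6517*I*√55/5230 ≈ 24.032 - 9.2412*I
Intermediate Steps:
R(r, j) = -19 + r - √j (R(r, j) = (-19 - √j) + r = -19 + r - √j)
U = -532 (U = 0 - 532 = -532)
U/R((32 - 36)/(6 + 8), -55) = -532/(-19 + (32 - 36)/(6 + 8) - √(-55)) = -532/(-19 - 4/14 - I*√55) = -532/(-19 - 4*1/14 - I*√55) = -532/(-19 - 2/7 - I*√55) = -532/(-135/7 - I*√55)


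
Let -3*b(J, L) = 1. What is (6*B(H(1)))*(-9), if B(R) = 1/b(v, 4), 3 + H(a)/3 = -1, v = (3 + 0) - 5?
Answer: 162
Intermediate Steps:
v = -2 (v = 3 - 5 = -2)
H(a) = -12 (H(a) = -9 + 3*(-1) = -9 - 3 = -12)
b(J, L) = -⅓ (b(J, L) = -⅓*1 = -⅓)
B(R) = -3 (B(R) = 1/(-⅓) = -3)
(6*B(H(1)))*(-9) = (6*(-3))*(-9) = -18*(-9) = 162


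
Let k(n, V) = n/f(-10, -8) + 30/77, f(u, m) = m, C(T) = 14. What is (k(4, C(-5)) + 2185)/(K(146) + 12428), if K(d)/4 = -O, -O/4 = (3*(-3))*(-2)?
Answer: 336473/1958264 ≈ 0.17182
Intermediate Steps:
O = -72 (O = -4*3*(-3)*(-2) = -(-36)*(-2) = -4*18 = -72)
k(n, V) = 30/77 - n/8 (k(n, V) = n/(-8) + 30/77 = n*(-⅛) + 30*(1/77) = -n/8 + 30/77 = 30/77 - n/8)
K(d) = 288 (K(d) = 4*(-1*(-72)) = 4*72 = 288)
(k(4, C(-5)) + 2185)/(K(146) + 12428) = ((30/77 - ⅛*4) + 2185)/(288 + 12428) = ((30/77 - ½) + 2185)/12716 = (-17/154 + 2185)*(1/12716) = (336473/154)*(1/12716) = 336473/1958264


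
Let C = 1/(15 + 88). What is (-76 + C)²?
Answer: 61261929/10609 ≈ 5774.5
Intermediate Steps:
C = 1/103 ≈ 0.0097087
(-76 + C)² = (-76 + 1/103)² = (-7827/103)² = 61261929/10609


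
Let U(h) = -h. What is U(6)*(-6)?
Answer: 36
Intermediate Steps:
U(6)*(-6) = -1*6*(-6) = -6*(-6) = 36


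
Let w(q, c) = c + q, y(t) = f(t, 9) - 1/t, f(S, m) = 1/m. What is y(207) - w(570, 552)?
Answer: -232232/207 ≈ -1121.9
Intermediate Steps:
y(t) = 1/9 - 1/t
y(207) - w(570, 552) = (1/9)*(-9 + 207)/207 - (552 + 570) = (1/9)*(1/207)*198 - 1*1122 = 22/207 - 1122 = -232232/207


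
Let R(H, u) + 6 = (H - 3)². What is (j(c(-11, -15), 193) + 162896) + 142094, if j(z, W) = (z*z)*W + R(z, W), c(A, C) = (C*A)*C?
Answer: 1188691093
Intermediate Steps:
c(A, C) = A*C² (c(A, C) = (A*C)*C = A*C²)
R(H, u) = -6 + (-3 + H)² (R(H, u) = -6 + (H - 3)² = -6 + (-3 + H)²)
j(z, W) = -6 + (-3 + z)² + W*z² (j(z, W) = (z*z)*W + (-6 + (-3 + z)²) = z²*W + (-6 + (-3 + z)²) = W*z² + (-6 + (-3 + z)²) = -6 + (-3 + z)² + W*z²)
(j(c(-11, -15), 193) + 162896) + 142094 = ((-6 + (-3 - 11*(-15)²)² + 193*(-11*(-15)²)²) + 162896) + 142094 = ((-6 + (-3 - 11*225)² + 193*(-11*225)²) + 162896) + 142094 = ((-6 + (-3 - 2475)² + 193*(-2475)²) + 162896) + 142094 = ((-6 + (-2478)² + 193*6125625) + 162896) + 142094 = ((-6 + 6140484 + 1182245625) + 162896) + 142094 = (1188386103 + 162896) + 142094 = 1188548999 + 142094 = 1188691093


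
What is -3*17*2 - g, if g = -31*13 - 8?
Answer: 309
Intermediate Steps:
g = -411 (g = -403 - 8 = -411)
-3*17*2 - g = -3*17*2 - 1*(-411) = -51*2 + 411 = -102 + 411 = 309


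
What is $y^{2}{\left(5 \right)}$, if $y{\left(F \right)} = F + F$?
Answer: $100$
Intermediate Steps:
$y{\left(F \right)} = 2 F$
$y^{2}{\left(5 \right)} = \left(2 \cdot 5\right)^{2} = 10^{2} = 100$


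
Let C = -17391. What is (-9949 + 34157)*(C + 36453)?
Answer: 461452896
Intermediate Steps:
(-9949 + 34157)*(C + 36453) = (-9949 + 34157)*(-17391 + 36453) = 24208*19062 = 461452896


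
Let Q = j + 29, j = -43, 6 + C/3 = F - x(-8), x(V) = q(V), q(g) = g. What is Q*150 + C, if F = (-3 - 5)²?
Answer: -1902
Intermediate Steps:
x(V) = V
F = 64 (F = (-8)² = 64)
C = 198 (C = -18 + 3*(64 - 1*(-8)) = -18 + 3*(64 + 8) = -18 + 3*72 = -18 + 216 = 198)
Q = -14 (Q = -43 + 29 = -14)
Q*150 + C = -14*150 + 198 = -2100 + 198 = -1902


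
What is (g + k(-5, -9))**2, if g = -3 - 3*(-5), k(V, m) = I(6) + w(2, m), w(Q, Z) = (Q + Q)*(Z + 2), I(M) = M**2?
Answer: 400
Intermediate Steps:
w(Q, Z) = 2*Q*(2 + Z) (w(Q, Z) = (2*Q)*(2 + Z) = 2*Q*(2 + Z))
k(V, m) = 44 + 4*m (k(V, m) = 6**2 + 2*2*(2 + m) = 36 + (8 + 4*m) = 44 + 4*m)
g = 12 (g = -3 + 15 = 12)
(g + k(-5, -9))**2 = (12 + (44 + 4*(-9)))**2 = (12 + (44 - 36))**2 = (12 + 8)**2 = 20**2 = 400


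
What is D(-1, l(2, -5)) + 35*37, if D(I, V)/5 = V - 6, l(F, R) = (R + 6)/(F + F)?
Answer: 5065/4 ≈ 1266.3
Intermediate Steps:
l(F, R) = (6 + R)/(2*F) (l(F, R) = (6 + R)/((2*F)) = (6 + R)*(1/(2*F)) = (6 + R)/(2*F))
D(I, V) = -30 + 5*V (D(I, V) = 5*(V - 6) = 5*(-6 + V) = -30 + 5*V)
D(-1, l(2, -5)) + 35*37 = (-30 + 5*((½)*(6 - 5)/2)) + 35*37 = (-30 + 5*((½)*(½)*1)) + 1295 = (-30 + 5*(¼)) + 1295 = (-30 + 5/4) + 1295 = -115/4 + 1295 = 5065/4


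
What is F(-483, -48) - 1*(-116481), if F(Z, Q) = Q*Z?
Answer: 139665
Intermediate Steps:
F(-483, -48) - 1*(-116481) = -48*(-483) - 1*(-116481) = 23184 + 116481 = 139665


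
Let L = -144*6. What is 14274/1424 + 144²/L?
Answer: -9951/712 ≈ -13.976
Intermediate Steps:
L = -864
14274/1424 + 144²/L = 14274/1424 + 144²/(-864) = 14274*(1/1424) + 20736*(-1/864) = 7137/712 - 24 = -9951/712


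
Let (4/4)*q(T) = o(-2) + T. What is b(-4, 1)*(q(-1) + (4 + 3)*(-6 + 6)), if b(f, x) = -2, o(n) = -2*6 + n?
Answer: 30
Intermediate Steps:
o(n) = -12 + n
q(T) = -14 + T (q(T) = (-12 - 2) + T = -14 + T)
b(-4, 1)*(q(-1) + (4 + 3)*(-6 + 6)) = -2*((-14 - 1) + (4 + 3)*(-6 + 6)) = -2*(-15 + 7*0) = -2*(-15 + 0) = -2*(-15) = 30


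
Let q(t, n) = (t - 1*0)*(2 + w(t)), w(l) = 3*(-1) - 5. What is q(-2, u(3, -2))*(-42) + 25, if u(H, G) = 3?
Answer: -479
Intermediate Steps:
w(l) = -8 (w(l) = -3 - 5 = -8)
q(t, n) = -6*t (q(t, n) = (t - 1*0)*(2 - 8) = (t + 0)*(-6) = t*(-6) = -6*t)
q(-2, u(3, -2))*(-42) + 25 = -6*(-2)*(-42) + 25 = 12*(-42) + 25 = -504 + 25 = -479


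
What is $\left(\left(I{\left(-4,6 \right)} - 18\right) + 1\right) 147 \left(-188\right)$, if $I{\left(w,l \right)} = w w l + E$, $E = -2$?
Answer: $-2127972$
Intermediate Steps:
$I{\left(w,l \right)} = -2 + l w^{2}$ ($I{\left(w,l \right)} = w w l - 2 = w^{2} l - 2 = l w^{2} - 2 = -2 + l w^{2}$)
$\left(\left(I{\left(-4,6 \right)} - 18\right) + 1\right) 147 \left(-188\right) = \left(\left(\left(-2 + 6 \left(-4\right)^{2}\right) - 18\right) + 1\right) 147 \left(-188\right) = \left(\left(\left(-2 + 6 \cdot 16\right) - 18\right) + 1\right) 147 \left(-188\right) = \left(\left(\left(-2 + 96\right) - 18\right) + 1\right) 147 \left(-188\right) = \left(\left(94 - 18\right) + 1\right) 147 \left(-188\right) = \left(76 + 1\right) 147 \left(-188\right) = 77 \cdot 147 \left(-188\right) = 11319 \left(-188\right) = -2127972$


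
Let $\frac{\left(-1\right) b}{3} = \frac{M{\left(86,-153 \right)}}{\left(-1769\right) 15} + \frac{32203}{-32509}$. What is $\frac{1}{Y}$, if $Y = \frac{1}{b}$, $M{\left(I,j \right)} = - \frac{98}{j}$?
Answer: $\frac{4508368843}{1517032485} \approx 2.9718$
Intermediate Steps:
$b = \frac{4508368843}{1517032485}$ ($b = - 3 \left(\frac{\left(-98\right) \frac{1}{-153}}{\left(-1769\right) 15} + \frac{32203}{-32509}\right) = - 3 \left(\frac{\left(-98\right) \left(- \frac{1}{153}\right)}{-26535} + 32203 \left(- \frac{1}{32509}\right)\right) = - 3 \left(\frac{98}{153} \left(- \frac{1}{26535}\right) - \frac{32203}{32509}\right) = - 3 \left(- \frac{98}{4059855} - \frac{32203}{32509}\right) = \left(-3\right) \left(- \frac{4508368843}{4551097455}\right) = \frac{4508368843}{1517032485} \approx 2.9718$)
$Y = \frac{1517032485}{4508368843}$ ($Y = \frac{1}{\frac{4508368843}{1517032485}} = \frac{1517032485}{4508368843} \approx 0.33649$)
$\frac{1}{Y} = \frac{1}{\frac{1517032485}{4508368843}} = \frac{4508368843}{1517032485}$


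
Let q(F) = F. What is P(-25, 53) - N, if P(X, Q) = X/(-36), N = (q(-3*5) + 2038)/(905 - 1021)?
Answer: 4733/261 ≈ 18.134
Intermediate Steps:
N = -2023/116 (N = (-3*5 + 2038)/(905 - 1021) = (-15 + 2038)/(-116) = 2023*(-1/116) = -2023/116 ≈ -17.440)
P(X, Q) = -X/36 (P(X, Q) = X*(-1/36) = -X/36)
P(-25, 53) - N = -1/36*(-25) - 1*(-2023/116) = 25/36 + 2023/116 = 4733/261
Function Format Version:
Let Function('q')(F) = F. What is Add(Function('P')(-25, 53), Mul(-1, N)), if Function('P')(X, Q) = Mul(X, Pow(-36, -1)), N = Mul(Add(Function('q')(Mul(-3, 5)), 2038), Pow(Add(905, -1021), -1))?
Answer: Rational(4733, 261) ≈ 18.134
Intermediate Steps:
N = Rational(-2023, 116) (N = Mul(Add(Mul(-3, 5), 2038), Pow(Add(905, -1021), -1)) = Mul(Add(-15, 2038), Pow(-116, -1)) = Mul(2023, Rational(-1, 116)) = Rational(-2023, 116) ≈ -17.440)
Function('P')(X, Q) = Mul(Rational(-1, 36), X) (Function('P')(X, Q) = Mul(X, Rational(-1, 36)) = Mul(Rational(-1, 36), X))
Add(Function('P')(-25, 53), Mul(-1, N)) = Add(Mul(Rational(-1, 36), -25), Mul(-1, Rational(-2023, 116))) = Add(Rational(25, 36), Rational(2023, 116)) = Rational(4733, 261)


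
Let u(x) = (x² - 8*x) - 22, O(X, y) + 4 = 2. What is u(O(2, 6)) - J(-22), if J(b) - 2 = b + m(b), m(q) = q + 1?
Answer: 39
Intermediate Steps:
m(q) = 1 + q
O(X, y) = -2 (O(X, y) = -4 + 2 = -2)
u(x) = -22 + x² - 8*x
J(b) = 3 + 2*b (J(b) = 2 + (b + (1 + b)) = 2 + (1 + 2*b) = 3 + 2*b)
u(O(2, 6)) - J(-22) = (-22 + (-2)² - 8*(-2)) - (3 + 2*(-22)) = (-22 + 4 + 16) - (3 - 44) = -2 - 1*(-41) = -2 + 41 = 39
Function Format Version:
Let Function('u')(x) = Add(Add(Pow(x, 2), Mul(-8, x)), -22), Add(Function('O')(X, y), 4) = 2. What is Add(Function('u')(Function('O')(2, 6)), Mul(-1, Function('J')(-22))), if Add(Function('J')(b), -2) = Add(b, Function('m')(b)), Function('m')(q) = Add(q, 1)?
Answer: 39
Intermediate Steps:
Function('m')(q) = Add(1, q)
Function('O')(X, y) = -2 (Function('O')(X, y) = Add(-4, 2) = -2)
Function('u')(x) = Add(-22, Pow(x, 2), Mul(-8, x))
Function('J')(b) = Add(3, Mul(2, b)) (Function('J')(b) = Add(2, Add(b, Add(1, b))) = Add(2, Add(1, Mul(2, b))) = Add(3, Mul(2, b)))
Add(Function('u')(Function('O')(2, 6)), Mul(-1, Function('J')(-22))) = Add(Add(-22, Pow(-2, 2), Mul(-8, -2)), Mul(-1, Add(3, Mul(2, -22)))) = Add(Add(-22, 4, 16), Mul(-1, Add(3, -44))) = Add(-2, Mul(-1, -41)) = Add(-2, 41) = 39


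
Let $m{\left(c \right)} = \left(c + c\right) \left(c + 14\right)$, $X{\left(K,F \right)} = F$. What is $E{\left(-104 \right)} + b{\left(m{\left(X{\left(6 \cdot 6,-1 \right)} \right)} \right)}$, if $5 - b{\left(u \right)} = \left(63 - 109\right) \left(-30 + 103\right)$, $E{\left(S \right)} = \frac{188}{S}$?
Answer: $\frac{87391}{26} \approx 3361.2$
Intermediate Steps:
$m{\left(c \right)} = 2 c \left(14 + c\right)$
$b{\left(u \right)} = 3363$ ($b{\left(u \right)} = 5 - \left(63 - 109\right) \left(-30 + 103\right) = 5 - \left(-46\right) 73 = 5 - -3358 = 5 + 3358 = 3363$)
$E{\left(-104 \right)} + b{\left(m{\left(X{\left(6 \cdot 6,-1 \right)} \right)} \right)} = \frac{188}{-104} + 3363 = 188 \left(- \frac{1}{104}\right) + 3363 = - \frac{47}{26} + 3363 = \frac{87391}{26}$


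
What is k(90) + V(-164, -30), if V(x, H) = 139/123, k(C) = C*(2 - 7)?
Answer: -55211/123 ≈ -448.87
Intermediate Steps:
k(C) = -5*C (k(C) = C*(-5) = -5*C)
V(x, H) = 139/123 (V(x, H) = 139*(1/123) = 139/123)
k(90) + V(-164, -30) = -5*90 + 139/123 = -450 + 139/123 = -55211/123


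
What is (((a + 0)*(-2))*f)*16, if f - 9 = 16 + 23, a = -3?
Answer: 4608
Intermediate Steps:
f = 48 (f = 9 + (16 + 23) = 9 + 39 = 48)
(((a + 0)*(-2))*f)*16 = (((-3 + 0)*(-2))*48)*16 = (-3*(-2)*48)*16 = (6*48)*16 = 288*16 = 4608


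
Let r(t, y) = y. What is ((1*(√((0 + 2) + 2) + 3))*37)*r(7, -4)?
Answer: -740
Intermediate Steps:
((1*(√((0 + 2) + 2) + 3))*37)*r(7, -4) = ((1*(√((0 + 2) + 2) + 3))*37)*(-4) = ((1*(√(2 + 2) + 3))*37)*(-4) = ((1*(√4 + 3))*37)*(-4) = ((1*(2 + 3))*37)*(-4) = ((1*5)*37)*(-4) = (5*37)*(-4) = 185*(-4) = -740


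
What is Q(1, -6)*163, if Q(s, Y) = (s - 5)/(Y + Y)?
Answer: 163/3 ≈ 54.333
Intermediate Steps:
Q(s, Y) = (-5 + s)/(2*Y) (Q(s, Y) = (-5 + s)/((2*Y)) = (-5 + s)*(1/(2*Y)) = (-5 + s)/(2*Y))
Q(1, -6)*163 = ((1/2)*(-5 + 1)/(-6))*163 = ((1/2)*(-1/6)*(-4))*163 = (1/3)*163 = 163/3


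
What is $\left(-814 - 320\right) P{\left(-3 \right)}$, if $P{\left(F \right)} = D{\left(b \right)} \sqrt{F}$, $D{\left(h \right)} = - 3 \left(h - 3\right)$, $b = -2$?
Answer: $- 17010 i \sqrt{3} \approx - 29462.0 i$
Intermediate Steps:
$D{\left(h \right)} = 9 - 3 h$ ($D{\left(h \right)} = - 3 \left(-3 + h\right) = 9 - 3 h$)
$P{\left(F \right)} = 15 \sqrt{F}$ ($P{\left(F \right)} = \left(9 - -6\right) \sqrt{F} = \left(9 + 6\right) \sqrt{F} = 15 \sqrt{F}$)
$\left(-814 - 320\right) P{\left(-3 \right)} = \left(-814 - 320\right) 15 \sqrt{-3} = - 1134 \cdot 15 i \sqrt{3} = - 17010 i \sqrt{3}$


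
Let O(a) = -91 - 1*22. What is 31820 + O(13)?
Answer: 31707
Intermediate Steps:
O(a) = -113 (O(a) = -91 - 22 = -113)
31820 + O(13) = 31820 - 113 = 31707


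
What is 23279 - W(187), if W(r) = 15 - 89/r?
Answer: 4350457/187 ≈ 23264.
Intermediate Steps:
W(r) = 15 - 89/r
23279 - W(187) = 23279 - (15 - 89/187) = 23279 - 1*2716/187 = 23279 - 2716/187 = 4350457/187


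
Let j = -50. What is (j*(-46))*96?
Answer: 220800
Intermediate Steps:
(j*(-46))*96 = -50*(-46)*96 = 2300*96 = 220800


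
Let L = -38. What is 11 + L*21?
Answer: -787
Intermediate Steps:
11 + L*21 = 11 - 38*21 = 11 - 798 = -787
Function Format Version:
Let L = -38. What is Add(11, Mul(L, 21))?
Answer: -787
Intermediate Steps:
Add(11, Mul(L, 21)) = Add(11, Mul(-38, 21)) = Add(11, -798) = -787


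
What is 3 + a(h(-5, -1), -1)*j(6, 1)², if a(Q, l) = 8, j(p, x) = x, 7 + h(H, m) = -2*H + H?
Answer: 11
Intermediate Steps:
h(H, m) = -7 - H (h(H, m) = -7 + (-2*H + H) = -7 - H)
3 + a(h(-5, -1), -1)*j(6, 1)² = 3 + 8*1² = 3 + 8*1 = 3 + 8 = 11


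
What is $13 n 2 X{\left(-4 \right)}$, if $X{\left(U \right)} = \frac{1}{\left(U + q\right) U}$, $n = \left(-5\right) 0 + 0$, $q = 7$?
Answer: $0$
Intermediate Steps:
$n = 0$ ($n = 0 + 0 = 0$)
$X{\left(U \right)} = \frac{1}{U \left(7 + U\right)}$ ($X{\left(U \right)} = \frac{1}{\left(U + 7\right) U} = \frac{1}{\left(7 + U\right) U} = \frac{1}{U \left(7 + U\right)}$)
$13 n 2 X{\left(-4 \right)} = 13 \cdot 0 \cdot 2 \frac{1}{\left(-4\right) \left(7 - 4\right)} = 0 \cdot 2 \left(- \frac{1}{4 \cdot 3}\right) = 0 \left(\left(- \frac{1}{4}\right) \frac{1}{3}\right) = 0 \left(- \frac{1}{12}\right) = 0$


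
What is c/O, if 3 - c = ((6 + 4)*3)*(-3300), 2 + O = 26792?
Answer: 33001/8930 ≈ 3.6955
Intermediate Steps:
O = 26790 (O = -2 + 26792 = 26790)
c = 99003 (c = 3 - (6 + 4)*3*(-3300) = 3 - 10*3*(-3300) = 3 - 30*(-3300) = 3 - 1*(-99000) = 3 + 99000 = 99003)
c/O = 99003/26790 = 99003*(1/26790) = 33001/8930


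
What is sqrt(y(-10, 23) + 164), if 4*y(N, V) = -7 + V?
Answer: 2*sqrt(42) ≈ 12.961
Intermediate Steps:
y(N, V) = -7/4 + V/4 (y(N, V) = (-7 + V)/4 = -7/4 + V/4)
sqrt(y(-10, 23) + 164) = sqrt((-7/4 + (1/4)*23) + 164) = sqrt((-7/4 + 23/4) + 164) = sqrt(4 + 164) = sqrt(168) = 2*sqrt(42)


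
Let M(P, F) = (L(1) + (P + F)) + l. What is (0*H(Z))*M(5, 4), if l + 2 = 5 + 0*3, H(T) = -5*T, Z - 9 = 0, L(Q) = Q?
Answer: 0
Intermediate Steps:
Z = 9 (Z = 9 + 0 = 9)
l = 3 (l = -2 + (5 + 0*3) = -2 + (5 + 0) = -2 + 5 = 3)
M(P, F) = 4 + F + P (M(P, F) = (1 + (P + F)) + 3 = (1 + (F + P)) + 3 = (1 + F + P) + 3 = 4 + F + P)
(0*H(Z))*M(5, 4) = (0*(-5*9))*(4 + 4 + 5) = (0*(-45))*13 = 0*13 = 0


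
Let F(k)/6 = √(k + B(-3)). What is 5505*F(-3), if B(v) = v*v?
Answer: 33030*√6 ≈ 80907.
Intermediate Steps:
B(v) = v²
F(k) = 6*√(9 + k) (F(k) = 6*√(k + (-3)²) = 6*√(k + 9) = 6*√(9 + k))
5505*F(-3) = 5505*(6*√(9 - 3)) = 5505*(6*√6) = 33030*√6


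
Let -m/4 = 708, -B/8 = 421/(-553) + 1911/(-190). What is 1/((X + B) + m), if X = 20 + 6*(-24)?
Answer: -52535/150746368 ≈ -0.00034850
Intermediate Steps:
B = 4547092/52535 (B = -8*(421/(-553) + 1911/(-190)) = -8*(421*(-1/553) + 1911*(-1/190)) = -8*(-421/553 - 1911/190) = -8*(-1136773/105070) = 4547092/52535 ≈ 86.554)
m = -2832 (m = -4*708 = -2832)
X = -124 (X = 20 - 144 = -124)
1/((X + B) + m) = 1/((-124 + 4547092/52535) - 2832) = 1/(-1967248/52535 - 2832) = 1/(-150746368/52535) = -52535/150746368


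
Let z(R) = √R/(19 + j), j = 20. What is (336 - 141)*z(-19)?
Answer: 5*I*√19 ≈ 21.794*I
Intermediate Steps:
z(R) = √R/39 (z(R) = √R/(19 + 20) = √R/39)
(336 - 141)*z(-19) = (336 - 141)*(√(-19)/39) = 195*((I*√19)/39) = 195*(I*√19/39) = 5*I*√19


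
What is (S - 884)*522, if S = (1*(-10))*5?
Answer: -487548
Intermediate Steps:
S = -50 (S = -10*5 = -50)
(S - 884)*522 = (-50 - 884)*522 = -934*522 = -487548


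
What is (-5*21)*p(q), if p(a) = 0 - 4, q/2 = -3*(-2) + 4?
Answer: 420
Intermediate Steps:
q = 20 (q = 2*(-3*(-2) + 4) = 2*(6 + 4) = 2*10 = 20)
p(a) = -4
(-5*21)*p(q) = -5*21*(-4) = -105*(-4) = 420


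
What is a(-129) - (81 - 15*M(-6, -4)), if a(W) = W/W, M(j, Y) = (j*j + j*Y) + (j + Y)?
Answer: 670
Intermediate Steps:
M(j, Y) = Y + j + j**2 + Y*j (M(j, Y) = (j**2 + Y*j) + (Y + j) = Y + j + j**2 + Y*j)
a(W) = 1
a(-129) - (81 - 15*M(-6, -4)) = 1 - (81 - 15*(-4 - 6 + (-6)**2 - 4*(-6))) = 1 - (81 - 15*(-4 - 6 + 36 + 24)) = 1 - (81 - 15*50) = 1 - (81 - 750) = 1 - 1*(-669) = 1 + 669 = 670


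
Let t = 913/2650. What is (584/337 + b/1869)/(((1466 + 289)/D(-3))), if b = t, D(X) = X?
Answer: -2892772081/976429613250 ≈ -0.0029626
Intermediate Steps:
t = 913/2650 (t = 913*(1/2650) = 913/2650 ≈ 0.34453)
b = 913/2650 ≈ 0.34453
(584/337 + b/1869)/(((1466 + 289)/D(-3))) = (584/337 + (913/2650)/1869)/(((1466 + 289)/(-3))) = (584*(1/337) + (913/2650)*(1/1869))/((1755*(-⅓))) = (584/337 + 913/4952850)/(-585) = (2892772081/1669110450)*(-1/585) = -2892772081/976429613250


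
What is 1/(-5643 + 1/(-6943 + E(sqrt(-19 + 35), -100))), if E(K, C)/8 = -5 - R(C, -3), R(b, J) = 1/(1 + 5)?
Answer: -20953/118237782 ≈ -0.00017721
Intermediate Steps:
R(b, J) = 1/6
E(K, C) = -124/3 (E(K, C) = 8*(-5 - 1*1/6) = 8*(-5 - 1/6) = 8*(-31/6) = -124/3)
1/(-5643 + 1/(-6943 + E(sqrt(-19 + 35), -100))) = 1/(-5643 + 1/(-6943 - 124/3)) = 1/(-5643 + 1/(-20953/3)) = 1/(-5643 - 3/20953) = 1/(-118237782/20953) = -20953/118237782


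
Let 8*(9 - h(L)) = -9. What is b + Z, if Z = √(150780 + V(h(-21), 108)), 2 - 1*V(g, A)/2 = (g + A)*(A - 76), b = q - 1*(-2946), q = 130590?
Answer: 133536 + 2*√35806 ≈ 1.3391e+5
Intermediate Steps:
h(L) = 81/8 (h(L) = 9 - ⅛*(-9) = 9 + 9/8 = 81/8)
b = 133536 (b = 130590 - 1*(-2946) = 130590 + 2946 = 133536)
V(g, A) = 4 - 2*(-76 + A)*(A + g) (V(g, A) = 4 - 2*(g + A)*(A - 76) = 4 - 2*(A + g)*(-76 + A) = 4 - 2*(-76 + A)*(A + g))
Z = 2*√35806 (Z = √(150780 + (4 - 2*108² + 152*108 + 152*(81/8) - 2*108*81/8)) = √(150780 + (4 - 2*11664 + 16416 + 1539 - 2187)) = √(150780 + (4 - 23328 + 16416 + 1539 - 2187)) = √(150780 - 7556) = √143224 = 2*√35806 ≈ 378.45)
b + Z = 133536 + 2*√35806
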